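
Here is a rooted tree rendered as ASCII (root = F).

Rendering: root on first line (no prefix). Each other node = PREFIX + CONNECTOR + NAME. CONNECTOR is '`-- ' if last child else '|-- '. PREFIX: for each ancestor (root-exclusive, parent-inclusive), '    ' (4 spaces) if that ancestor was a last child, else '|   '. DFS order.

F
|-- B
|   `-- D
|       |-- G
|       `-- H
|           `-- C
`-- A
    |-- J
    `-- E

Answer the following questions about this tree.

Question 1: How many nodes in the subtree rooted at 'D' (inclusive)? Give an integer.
Subtree rooted at D contains: C, D, G, H
Count = 4

Answer: 4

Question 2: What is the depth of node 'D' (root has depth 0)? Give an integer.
Path from root to D: F -> B -> D
Depth = number of edges = 2

Answer: 2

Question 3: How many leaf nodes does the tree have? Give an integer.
Leaves (nodes with no children): C, E, G, J

Answer: 4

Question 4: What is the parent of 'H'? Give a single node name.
Answer: D

Derivation:
Scan adjacency: H appears as child of D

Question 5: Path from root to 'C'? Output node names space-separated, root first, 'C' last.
Answer: F B D H C

Derivation:
Walk down from root: F -> B -> D -> H -> C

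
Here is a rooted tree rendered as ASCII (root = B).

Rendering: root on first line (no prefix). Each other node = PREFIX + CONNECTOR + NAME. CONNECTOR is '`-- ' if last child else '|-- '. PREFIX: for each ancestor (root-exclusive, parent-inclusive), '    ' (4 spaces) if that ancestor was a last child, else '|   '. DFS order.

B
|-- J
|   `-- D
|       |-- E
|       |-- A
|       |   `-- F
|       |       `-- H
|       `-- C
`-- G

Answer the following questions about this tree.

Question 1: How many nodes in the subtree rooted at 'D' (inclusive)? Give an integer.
Subtree rooted at D contains: A, C, D, E, F, H
Count = 6

Answer: 6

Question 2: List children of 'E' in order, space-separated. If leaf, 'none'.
Node E's children (from adjacency): (leaf)

Answer: none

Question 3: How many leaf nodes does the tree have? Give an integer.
Leaves (nodes with no children): C, E, G, H

Answer: 4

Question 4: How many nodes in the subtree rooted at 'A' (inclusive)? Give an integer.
Subtree rooted at A contains: A, F, H
Count = 3

Answer: 3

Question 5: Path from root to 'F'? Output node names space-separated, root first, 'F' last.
Walk down from root: B -> J -> D -> A -> F

Answer: B J D A F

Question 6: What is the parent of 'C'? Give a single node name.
Scan adjacency: C appears as child of D

Answer: D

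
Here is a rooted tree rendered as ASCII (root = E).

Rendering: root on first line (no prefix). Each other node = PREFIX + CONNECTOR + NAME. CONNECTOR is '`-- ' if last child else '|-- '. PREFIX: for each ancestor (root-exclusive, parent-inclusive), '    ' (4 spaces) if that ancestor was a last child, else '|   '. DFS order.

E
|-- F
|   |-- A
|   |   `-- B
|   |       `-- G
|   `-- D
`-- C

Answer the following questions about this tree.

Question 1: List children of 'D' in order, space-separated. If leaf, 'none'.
Node D's children (from adjacency): (leaf)

Answer: none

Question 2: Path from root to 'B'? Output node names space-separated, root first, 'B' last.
Walk down from root: E -> F -> A -> B

Answer: E F A B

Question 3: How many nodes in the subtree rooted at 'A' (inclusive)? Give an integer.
Answer: 3

Derivation:
Subtree rooted at A contains: A, B, G
Count = 3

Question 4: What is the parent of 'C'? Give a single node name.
Answer: E

Derivation:
Scan adjacency: C appears as child of E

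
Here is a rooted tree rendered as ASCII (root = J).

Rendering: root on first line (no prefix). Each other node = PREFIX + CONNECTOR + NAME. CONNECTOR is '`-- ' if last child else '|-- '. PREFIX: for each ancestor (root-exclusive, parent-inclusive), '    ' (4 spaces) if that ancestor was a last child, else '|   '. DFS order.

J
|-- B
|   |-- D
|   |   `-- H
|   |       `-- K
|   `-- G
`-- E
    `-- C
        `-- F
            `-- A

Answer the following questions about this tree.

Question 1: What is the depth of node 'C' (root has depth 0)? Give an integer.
Answer: 2

Derivation:
Path from root to C: J -> E -> C
Depth = number of edges = 2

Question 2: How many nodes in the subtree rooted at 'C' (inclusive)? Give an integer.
Answer: 3

Derivation:
Subtree rooted at C contains: A, C, F
Count = 3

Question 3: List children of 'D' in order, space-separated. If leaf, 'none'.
Node D's children (from adjacency): H

Answer: H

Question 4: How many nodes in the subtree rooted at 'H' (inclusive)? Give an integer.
Subtree rooted at H contains: H, K
Count = 2

Answer: 2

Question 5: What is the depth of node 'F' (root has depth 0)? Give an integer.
Answer: 3

Derivation:
Path from root to F: J -> E -> C -> F
Depth = number of edges = 3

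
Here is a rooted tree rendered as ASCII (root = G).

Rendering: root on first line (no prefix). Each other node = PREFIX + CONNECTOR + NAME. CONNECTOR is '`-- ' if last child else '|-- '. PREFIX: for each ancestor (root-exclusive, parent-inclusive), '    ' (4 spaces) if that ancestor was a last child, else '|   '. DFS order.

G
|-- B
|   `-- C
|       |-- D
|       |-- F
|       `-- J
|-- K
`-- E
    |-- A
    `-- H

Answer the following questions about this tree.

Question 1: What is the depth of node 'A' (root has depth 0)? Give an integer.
Answer: 2

Derivation:
Path from root to A: G -> E -> A
Depth = number of edges = 2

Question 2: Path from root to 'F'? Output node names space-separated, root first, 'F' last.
Answer: G B C F

Derivation:
Walk down from root: G -> B -> C -> F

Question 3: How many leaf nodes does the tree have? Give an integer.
Answer: 6

Derivation:
Leaves (nodes with no children): A, D, F, H, J, K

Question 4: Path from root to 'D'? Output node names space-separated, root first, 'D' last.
Walk down from root: G -> B -> C -> D

Answer: G B C D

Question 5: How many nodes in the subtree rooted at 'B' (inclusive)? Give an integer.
Subtree rooted at B contains: B, C, D, F, J
Count = 5

Answer: 5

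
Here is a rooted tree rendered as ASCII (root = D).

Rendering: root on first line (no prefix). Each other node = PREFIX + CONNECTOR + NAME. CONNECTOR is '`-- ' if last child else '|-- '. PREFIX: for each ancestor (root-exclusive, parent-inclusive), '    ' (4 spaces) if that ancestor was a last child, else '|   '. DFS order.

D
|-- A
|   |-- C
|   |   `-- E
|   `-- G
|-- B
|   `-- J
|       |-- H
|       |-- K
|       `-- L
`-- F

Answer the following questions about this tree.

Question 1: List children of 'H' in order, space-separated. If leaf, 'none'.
Node H's children (from adjacency): (leaf)

Answer: none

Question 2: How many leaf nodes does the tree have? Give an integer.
Leaves (nodes with no children): E, F, G, H, K, L

Answer: 6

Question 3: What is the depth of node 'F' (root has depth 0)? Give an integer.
Answer: 1

Derivation:
Path from root to F: D -> F
Depth = number of edges = 1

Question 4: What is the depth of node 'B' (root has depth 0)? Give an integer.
Answer: 1

Derivation:
Path from root to B: D -> B
Depth = number of edges = 1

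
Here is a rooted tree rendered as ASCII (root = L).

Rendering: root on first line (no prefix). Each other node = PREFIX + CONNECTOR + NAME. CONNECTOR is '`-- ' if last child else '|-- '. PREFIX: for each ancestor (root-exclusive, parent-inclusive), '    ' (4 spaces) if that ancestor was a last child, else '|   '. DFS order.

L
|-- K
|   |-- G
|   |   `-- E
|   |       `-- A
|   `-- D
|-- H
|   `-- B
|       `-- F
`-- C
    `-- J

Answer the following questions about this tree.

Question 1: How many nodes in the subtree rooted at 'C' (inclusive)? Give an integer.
Subtree rooted at C contains: C, J
Count = 2

Answer: 2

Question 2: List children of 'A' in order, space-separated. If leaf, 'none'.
Answer: none

Derivation:
Node A's children (from adjacency): (leaf)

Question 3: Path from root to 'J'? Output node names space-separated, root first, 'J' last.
Walk down from root: L -> C -> J

Answer: L C J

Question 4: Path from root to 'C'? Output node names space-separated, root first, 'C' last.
Answer: L C

Derivation:
Walk down from root: L -> C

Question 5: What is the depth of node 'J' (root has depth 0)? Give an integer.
Answer: 2

Derivation:
Path from root to J: L -> C -> J
Depth = number of edges = 2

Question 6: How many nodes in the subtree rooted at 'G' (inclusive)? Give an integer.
Answer: 3

Derivation:
Subtree rooted at G contains: A, E, G
Count = 3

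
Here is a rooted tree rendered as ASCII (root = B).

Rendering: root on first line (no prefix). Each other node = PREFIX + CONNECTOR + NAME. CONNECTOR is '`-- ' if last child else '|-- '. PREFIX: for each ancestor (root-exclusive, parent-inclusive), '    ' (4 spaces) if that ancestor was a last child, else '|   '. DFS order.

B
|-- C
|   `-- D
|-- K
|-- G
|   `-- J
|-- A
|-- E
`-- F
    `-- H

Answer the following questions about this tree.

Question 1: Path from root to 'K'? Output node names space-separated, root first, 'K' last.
Answer: B K

Derivation:
Walk down from root: B -> K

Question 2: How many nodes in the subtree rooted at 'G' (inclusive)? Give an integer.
Answer: 2

Derivation:
Subtree rooted at G contains: G, J
Count = 2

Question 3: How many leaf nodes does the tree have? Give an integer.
Answer: 6

Derivation:
Leaves (nodes with no children): A, D, E, H, J, K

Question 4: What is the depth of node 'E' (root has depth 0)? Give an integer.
Path from root to E: B -> E
Depth = number of edges = 1

Answer: 1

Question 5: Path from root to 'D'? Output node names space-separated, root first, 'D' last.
Answer: B C D

Derivation:
Walk down from root: B -> C -> D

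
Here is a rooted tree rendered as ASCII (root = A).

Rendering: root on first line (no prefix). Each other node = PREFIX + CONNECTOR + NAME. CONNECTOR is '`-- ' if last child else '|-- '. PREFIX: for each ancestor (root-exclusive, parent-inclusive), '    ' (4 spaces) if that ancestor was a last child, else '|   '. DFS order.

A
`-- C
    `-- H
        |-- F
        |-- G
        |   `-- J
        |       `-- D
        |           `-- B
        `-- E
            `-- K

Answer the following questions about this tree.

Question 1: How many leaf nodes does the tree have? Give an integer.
Answer: 3

Derivation:
Leaves (nodes with no children): B, F, K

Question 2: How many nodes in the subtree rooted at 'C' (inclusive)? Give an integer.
Answer: 9

Derivation:
Subtree rooted at C contains: B, C, D, E, F, G, H, J, K
Count = 9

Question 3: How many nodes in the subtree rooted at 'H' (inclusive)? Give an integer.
Answer: 8

Derivation:
Subtree rooted at H contains: B, D, E, F, G, H, J, K
Count = 8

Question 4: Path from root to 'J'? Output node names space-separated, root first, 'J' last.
Answer: A C H G J

Derivation:
Walk down from root: A -> C -> H -> G -> J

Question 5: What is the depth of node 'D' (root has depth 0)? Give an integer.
Answer: 5

Derivation:
Path from root to D: A -> C -> H -> G -> J -> D
Depth = number of edges = 5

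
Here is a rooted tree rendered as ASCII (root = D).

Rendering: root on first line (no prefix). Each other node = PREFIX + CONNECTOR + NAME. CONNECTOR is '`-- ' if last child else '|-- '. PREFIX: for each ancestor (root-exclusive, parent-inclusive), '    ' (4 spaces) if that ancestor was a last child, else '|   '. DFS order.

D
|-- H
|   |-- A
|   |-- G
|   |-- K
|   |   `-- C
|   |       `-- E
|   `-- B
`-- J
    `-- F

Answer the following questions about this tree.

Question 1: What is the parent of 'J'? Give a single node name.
Answer: D

Derivation:
Scan adjacency: J appears as child of D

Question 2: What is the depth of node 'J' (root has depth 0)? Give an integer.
Path from root to J: D -> J
Depth = number of edges = 1

Answer: 1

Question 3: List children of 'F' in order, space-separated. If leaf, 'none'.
Node F's children (from adjacency): (leaf)

Answer: none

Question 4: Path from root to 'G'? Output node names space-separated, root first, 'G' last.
Walk down from root: D -> H -> G

Answer: D H G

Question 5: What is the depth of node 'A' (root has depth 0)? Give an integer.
Path from root to A: D -> H -> A
Depth = number of edges = 2

Answer: 2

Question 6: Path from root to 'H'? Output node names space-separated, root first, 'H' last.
Answer: D H

Derivation:
Walk down from root: D -> H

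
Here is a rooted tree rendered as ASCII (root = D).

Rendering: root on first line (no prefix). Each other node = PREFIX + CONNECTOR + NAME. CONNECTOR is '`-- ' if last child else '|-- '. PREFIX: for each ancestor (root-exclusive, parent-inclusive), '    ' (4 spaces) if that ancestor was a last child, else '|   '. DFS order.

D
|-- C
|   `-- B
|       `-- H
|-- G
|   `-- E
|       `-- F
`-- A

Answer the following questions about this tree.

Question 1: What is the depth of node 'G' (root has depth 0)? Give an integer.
Answer: 1

Derivation:
Path from root to G: D -> G
Depth = number of edges = 1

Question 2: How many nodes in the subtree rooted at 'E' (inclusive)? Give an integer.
Answer: 2

Derivation:
Subtree rooted at E contains: E, F
Count = 2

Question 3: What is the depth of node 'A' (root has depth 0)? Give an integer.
Path from root to A: D -> A
Depth = number of edges = 1

Answer: 1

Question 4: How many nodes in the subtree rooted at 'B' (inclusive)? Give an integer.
Answer: 2

Derivation:
Subtree rooted at B contains: B, H
Count = 2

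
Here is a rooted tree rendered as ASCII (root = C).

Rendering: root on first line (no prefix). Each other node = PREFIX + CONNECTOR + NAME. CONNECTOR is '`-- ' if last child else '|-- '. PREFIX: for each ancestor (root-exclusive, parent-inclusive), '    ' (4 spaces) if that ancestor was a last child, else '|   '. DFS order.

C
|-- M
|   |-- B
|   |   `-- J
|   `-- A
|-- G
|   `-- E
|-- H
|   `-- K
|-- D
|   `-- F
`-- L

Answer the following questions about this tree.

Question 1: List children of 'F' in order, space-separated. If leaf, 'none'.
Node F's children (from adjacency): (leaf)

Answer: none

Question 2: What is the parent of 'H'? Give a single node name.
Answer: C

Derivation:
Scan adjacency: H appears as child of C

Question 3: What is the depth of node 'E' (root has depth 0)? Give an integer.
Answer: 2

Derivation:
Path from root to E: C -> G -> E
Depth = number of edges = 2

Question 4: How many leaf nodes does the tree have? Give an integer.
Answer: 6

Derivation:
Leaves (nodes with no children): A, E, F, J, K, L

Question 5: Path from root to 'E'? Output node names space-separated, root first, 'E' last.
Answer: C G E

Derivation:
Walk down from root: C -> G -> E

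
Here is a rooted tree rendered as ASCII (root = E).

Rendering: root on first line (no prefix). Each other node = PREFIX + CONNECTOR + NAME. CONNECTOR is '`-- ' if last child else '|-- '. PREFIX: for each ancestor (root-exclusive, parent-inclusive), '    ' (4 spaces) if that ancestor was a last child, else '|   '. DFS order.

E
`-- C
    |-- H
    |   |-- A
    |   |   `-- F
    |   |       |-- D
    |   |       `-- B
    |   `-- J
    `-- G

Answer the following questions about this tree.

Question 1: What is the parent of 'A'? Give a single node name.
Answer: H

Derivation:
Scan adjacency: A appears as child of H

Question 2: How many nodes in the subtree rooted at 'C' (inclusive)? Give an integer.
Subtree rooted at C contains: A, B, C, D, F, G, H, J
Count = 8

Answer: 8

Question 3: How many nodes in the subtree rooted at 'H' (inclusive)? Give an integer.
Subtree rooted at H contains: A, B, D, F, H, J
Count = 6

Answer: 6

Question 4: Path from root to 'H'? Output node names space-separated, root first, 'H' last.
Walk down from root: E -> C -> H

Answer: E C H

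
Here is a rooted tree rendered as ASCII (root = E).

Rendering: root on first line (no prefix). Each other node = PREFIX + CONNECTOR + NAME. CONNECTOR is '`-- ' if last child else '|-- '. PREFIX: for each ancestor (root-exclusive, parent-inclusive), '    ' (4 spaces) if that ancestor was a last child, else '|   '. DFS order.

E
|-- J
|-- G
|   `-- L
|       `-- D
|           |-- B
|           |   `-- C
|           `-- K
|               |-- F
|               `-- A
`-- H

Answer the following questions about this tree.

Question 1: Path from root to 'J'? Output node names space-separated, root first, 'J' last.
Walk down from root: E -> J

Answer: E J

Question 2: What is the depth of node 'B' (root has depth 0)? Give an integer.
Answer: 4

Derivation:
Path from root to B: E -> G -> L -> D -> B
Depth = number of edges = 4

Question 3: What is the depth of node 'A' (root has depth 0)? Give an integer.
Answer: 5

Derivation:
Path from root to A: E -> G -> L -> D -> K -> A
Depth = number of edges = 5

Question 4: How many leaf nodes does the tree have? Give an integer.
Leaves (nodes with no children): A, C, F, H, J

Answer: 5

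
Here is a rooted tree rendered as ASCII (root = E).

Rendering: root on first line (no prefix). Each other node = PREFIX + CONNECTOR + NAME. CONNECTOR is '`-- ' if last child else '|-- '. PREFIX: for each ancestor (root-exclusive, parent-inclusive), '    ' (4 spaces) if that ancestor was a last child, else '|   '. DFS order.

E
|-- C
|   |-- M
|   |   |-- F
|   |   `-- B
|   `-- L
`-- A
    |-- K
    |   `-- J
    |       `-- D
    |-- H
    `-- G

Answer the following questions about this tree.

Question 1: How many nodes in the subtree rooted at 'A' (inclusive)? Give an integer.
Answer: 6

Derivation:
Subtree rooted at A contains: A, D, G, H, J, K
Count = 6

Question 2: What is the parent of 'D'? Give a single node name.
Scan adjacency: D appears as child of J

Answer: J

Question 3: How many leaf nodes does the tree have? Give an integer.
Answer: 6

Derivation:
Leaves (nodes with no children): B, D, F, G, H, L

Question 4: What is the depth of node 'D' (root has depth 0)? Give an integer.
Answer: 4

Derivation:
Path from root to D: E -> A -> K -> J -> D
Depth = number of edges = 4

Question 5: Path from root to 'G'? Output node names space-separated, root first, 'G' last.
Walk down from root: E -> A -> G

Answer: E A G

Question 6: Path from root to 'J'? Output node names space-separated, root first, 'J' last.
Walk down from root: E -> A -> K -> J

Answer: E A K J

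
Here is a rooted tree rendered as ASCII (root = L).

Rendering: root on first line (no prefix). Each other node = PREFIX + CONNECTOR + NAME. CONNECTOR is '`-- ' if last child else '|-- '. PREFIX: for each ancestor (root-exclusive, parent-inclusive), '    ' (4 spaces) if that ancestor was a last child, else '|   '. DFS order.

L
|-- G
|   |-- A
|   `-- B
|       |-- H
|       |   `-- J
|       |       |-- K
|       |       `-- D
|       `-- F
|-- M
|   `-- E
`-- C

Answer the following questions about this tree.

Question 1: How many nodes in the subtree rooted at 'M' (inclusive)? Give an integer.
Answer: 2

Derivation:
Subtree rooted at M contains: E, M
Count = 2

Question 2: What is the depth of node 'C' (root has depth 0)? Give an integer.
Answer: 1

Derivation:
Path from root to C: L -> C
Depth = number of edges = 1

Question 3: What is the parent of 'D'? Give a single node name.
Scan adjacency: D appears as child of J

Answer: J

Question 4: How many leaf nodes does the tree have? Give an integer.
Leaves (nodes with no children): A, C, D, E, F, K

Answer: 6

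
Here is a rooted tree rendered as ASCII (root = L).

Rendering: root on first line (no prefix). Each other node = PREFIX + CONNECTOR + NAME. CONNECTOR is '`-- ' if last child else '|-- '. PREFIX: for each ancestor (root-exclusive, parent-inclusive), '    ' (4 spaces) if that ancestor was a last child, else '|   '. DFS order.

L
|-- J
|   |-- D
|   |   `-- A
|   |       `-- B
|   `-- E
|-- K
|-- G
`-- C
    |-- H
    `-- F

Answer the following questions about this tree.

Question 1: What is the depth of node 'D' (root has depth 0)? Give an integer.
Path from root to D: L -> J -> D
Depth = number of edges = 2

Answer: 2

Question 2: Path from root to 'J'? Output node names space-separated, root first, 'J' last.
Answer: L J

Derivation:
Walk down from root: L -> J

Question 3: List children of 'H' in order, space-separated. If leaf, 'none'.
Answer: none

Derivation:
Node H's children (from adjacency): (leaf)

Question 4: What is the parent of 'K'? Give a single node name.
Answer: L

Derivation:
Scan adjacency: K appears as child of L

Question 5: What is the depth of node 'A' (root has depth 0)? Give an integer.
Path from root to A: L -> J -> D -> A
Depth = number of edges = 3

Answer: 3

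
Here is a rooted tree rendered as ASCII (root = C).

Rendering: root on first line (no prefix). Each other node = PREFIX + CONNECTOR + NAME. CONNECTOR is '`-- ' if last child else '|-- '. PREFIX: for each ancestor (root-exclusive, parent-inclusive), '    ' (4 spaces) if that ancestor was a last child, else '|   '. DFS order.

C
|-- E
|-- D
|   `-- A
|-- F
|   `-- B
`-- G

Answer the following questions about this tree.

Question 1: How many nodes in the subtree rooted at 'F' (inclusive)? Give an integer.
Subtree rooted at F contains: B, F
Count = 2

Answer: 2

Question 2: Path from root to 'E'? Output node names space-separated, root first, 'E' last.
Walk down from root: C -> E

Answer: C E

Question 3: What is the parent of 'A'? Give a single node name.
Scan adjacency: A appears as child of D

Answer: D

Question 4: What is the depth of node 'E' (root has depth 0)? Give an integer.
Answer: 1

Derivation:
Path from root to E: C -> E
Depth = number of edges = 1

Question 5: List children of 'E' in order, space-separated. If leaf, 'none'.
Answer: none

Derivation:
Node E's children (from adjacency): (leaf)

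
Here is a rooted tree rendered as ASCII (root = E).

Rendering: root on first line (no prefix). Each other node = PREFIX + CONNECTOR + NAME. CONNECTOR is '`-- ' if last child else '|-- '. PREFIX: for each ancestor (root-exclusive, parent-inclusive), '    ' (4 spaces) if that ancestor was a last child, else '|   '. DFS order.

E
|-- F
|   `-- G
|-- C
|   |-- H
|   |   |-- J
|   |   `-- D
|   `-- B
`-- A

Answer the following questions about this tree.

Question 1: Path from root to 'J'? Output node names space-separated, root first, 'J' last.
Answer: E C H J

Derivation:
Walk down from root: E -> C -> H -> J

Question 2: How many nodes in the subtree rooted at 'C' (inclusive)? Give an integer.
Answer: 5

Derivation:
Subtree rooted at C contains: B, C, D, H, J
Count = 5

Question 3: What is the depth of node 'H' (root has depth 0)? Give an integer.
Path from root to H: E -> C -> H
Depth = number of edges = 2

Answer: 2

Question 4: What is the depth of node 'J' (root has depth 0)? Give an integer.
Path from root to J: E -> C -> H -> J
Depth = number of edges = 3

Answer: 3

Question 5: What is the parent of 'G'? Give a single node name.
Answer: F

Derivation:
Scan adjacency: G appears as child of F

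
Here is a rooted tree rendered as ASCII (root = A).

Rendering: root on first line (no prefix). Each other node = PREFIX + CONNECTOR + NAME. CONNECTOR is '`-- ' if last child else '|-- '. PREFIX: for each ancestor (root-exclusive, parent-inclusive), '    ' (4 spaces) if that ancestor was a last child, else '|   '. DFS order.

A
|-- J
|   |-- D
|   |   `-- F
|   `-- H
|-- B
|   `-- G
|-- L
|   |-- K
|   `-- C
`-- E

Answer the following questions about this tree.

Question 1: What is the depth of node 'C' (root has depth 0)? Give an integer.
Answer: 2

Derivation:
Path from root to C: A -> L -> C
Depth = number of edges = 2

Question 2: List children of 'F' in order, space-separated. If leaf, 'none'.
Node F's children (from adjacency): (leaf)

Answer: none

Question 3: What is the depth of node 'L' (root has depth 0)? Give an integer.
Answer: 1

Derivation:
Path from root to L: A -> L
Depth = number of edges = 1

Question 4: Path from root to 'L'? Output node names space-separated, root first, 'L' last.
Answer: A L

Derivation:
Walk down from root: A -> L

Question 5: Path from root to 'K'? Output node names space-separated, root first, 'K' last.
Answer: A L K

Derivation:
Walk down from root: A -> L -> K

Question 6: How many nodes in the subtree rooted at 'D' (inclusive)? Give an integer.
Answer: 2

Derivation:
Subtree rooted at D contains: D, F
Count = 2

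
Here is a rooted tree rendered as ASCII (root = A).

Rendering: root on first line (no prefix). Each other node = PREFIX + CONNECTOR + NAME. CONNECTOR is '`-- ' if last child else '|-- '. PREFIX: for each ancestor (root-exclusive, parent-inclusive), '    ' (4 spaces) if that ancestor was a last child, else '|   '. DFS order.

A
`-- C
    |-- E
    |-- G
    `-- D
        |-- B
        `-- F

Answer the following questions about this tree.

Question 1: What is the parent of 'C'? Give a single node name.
Answer: A

Derivation:
Scan adjacency: C appears as child of A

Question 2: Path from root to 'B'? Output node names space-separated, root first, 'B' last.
Answer: A C D B

Derivation:
Walk down from root: A -> C -> D -> B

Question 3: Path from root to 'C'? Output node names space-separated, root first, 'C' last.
Answer: A C

Derivation:
Walk down from root: A -> C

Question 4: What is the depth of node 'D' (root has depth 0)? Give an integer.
Answer: 2

Derivation:
Path from root to D: A -> C -> D
Depth = number of edges = 2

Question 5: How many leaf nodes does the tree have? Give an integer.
Leaves (nodes with no children): B, E, F, G

Answer: 4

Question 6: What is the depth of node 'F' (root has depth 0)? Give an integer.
Path from root to F: A -> C -> D -> F
Depth = number of edges = 3

Answer: 3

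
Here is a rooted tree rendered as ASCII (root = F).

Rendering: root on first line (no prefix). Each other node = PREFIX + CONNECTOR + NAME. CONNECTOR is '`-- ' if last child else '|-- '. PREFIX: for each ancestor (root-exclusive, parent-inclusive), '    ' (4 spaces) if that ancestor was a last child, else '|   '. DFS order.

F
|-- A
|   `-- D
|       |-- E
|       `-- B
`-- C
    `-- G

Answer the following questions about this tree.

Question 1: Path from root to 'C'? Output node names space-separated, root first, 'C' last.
Walk down from root: F -> C

Answer: F C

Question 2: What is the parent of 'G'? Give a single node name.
Scan adjacency: G appears as child of C

Answer: C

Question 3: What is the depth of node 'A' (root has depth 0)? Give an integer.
Path from root to A: F -> A
Depth = number of edges = 1

Answer: 1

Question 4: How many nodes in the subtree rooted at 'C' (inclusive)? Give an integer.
Subtree rooted at C contains: C, G
Count = 2

Answer: 2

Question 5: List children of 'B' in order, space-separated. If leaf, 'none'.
Node B's children (from adjacency): (leaf)

Answer: none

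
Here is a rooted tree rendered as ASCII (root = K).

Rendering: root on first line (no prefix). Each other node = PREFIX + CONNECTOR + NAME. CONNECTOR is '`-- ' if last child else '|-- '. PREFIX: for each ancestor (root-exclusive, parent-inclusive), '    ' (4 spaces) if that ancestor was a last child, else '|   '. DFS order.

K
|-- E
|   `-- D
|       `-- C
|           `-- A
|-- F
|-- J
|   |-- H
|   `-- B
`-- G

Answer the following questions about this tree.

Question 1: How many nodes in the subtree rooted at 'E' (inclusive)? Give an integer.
Answer: 4

Derivation:
Subtree rooted at E contains: A, C, D, E
Count = 4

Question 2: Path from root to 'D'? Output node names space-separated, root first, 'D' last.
Walk down from root: K -> E -> D

Answer: K E D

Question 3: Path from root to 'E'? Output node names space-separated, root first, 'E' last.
Answer: K E

Derivation:
Walk down from root: K -> E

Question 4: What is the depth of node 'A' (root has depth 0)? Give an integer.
Path from root to A: K -> E -> D -> C -> A
Depth = number of edges = 4

Answer: 4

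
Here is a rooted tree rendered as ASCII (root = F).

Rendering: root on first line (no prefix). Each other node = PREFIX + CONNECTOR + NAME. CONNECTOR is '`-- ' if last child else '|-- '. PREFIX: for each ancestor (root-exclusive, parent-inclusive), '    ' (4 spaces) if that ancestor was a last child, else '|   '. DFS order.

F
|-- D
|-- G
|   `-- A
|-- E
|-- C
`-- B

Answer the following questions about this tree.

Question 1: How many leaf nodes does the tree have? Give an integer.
Leaves (nodes with no children): A, B, C, D, E

Answer: 5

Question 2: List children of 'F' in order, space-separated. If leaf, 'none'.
Answer: D G E C B

Derivation:
Node F's children (from adjacency): D, G, E, C, B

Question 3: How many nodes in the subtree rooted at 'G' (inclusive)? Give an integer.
Answer: 2

Derivation:
Subtree rooted at G contains: A, G
Count = 2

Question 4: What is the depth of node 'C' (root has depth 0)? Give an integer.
Path from root to C: F -> C
Depth = number of edges = 1

Answer: 1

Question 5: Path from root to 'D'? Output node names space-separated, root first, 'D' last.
Answer: F D

Derivation:
Walk down from root: F -> D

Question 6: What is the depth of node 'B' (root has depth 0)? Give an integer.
Answer: 1

Derivation:
Path from root to B: F -> B
Depth = number of edges = 1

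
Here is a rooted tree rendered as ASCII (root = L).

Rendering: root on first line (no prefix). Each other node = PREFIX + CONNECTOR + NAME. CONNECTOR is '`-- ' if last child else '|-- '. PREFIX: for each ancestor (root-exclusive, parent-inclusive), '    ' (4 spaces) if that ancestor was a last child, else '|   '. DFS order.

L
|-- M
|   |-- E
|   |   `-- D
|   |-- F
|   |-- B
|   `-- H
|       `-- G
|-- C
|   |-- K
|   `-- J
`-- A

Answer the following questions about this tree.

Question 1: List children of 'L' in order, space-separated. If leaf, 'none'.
Answer: M C A

Derivation:
Node L's children (from adjacency): M, C, A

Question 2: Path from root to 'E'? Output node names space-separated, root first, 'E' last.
Walk down from root: L -> M -> E

Answer: L M E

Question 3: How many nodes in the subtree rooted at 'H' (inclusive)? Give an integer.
Answer: 2

Derivation:
Subtree rooted at H contains: G, H
Count = 2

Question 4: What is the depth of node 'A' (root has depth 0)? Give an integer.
Answer: 1

Derivation:
Path from root to A: L -> A
Depth = number of edges = 1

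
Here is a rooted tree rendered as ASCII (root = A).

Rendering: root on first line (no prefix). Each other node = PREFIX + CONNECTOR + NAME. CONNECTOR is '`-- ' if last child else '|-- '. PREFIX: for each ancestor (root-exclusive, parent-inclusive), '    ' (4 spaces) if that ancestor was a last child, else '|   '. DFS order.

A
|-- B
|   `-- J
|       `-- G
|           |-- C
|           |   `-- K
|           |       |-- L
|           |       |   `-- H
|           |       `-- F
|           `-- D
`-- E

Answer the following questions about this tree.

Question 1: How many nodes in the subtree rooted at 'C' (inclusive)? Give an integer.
Subtree rooted at C contains: C, F, H, K, L
Count = 5

Answer: 5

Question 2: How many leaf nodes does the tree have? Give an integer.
Leaves (nodes with no children): D, E, F, H

Answer: 4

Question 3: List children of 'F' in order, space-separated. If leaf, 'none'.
Node F's children (from adjacency): (leaf)

Answer: none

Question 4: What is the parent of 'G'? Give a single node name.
Scan adjacency: G appears as child of J

Answer: J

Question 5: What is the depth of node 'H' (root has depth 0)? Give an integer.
Answer: 7

Derivation:
Path from root to H: A -> B -> J -> G -> C -> K -> L -> H
Depth = number of edges = 7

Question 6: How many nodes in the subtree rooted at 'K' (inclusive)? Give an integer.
Subtree rooted at K contains: F, H, K, L
Count = 4

Answer: 4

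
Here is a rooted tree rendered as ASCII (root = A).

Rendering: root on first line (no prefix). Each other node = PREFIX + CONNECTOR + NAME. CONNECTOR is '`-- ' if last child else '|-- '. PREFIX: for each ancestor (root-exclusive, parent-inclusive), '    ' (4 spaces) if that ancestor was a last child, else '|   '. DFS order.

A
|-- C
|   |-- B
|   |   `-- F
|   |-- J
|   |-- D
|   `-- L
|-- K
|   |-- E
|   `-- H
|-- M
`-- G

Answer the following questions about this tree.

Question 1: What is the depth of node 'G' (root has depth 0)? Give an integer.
Path from root to G: A -> G
Depth = number of edges = 1

Answer: 1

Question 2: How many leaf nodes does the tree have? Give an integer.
Answer: 8

Derivation:
Leaves (nodes with no children): D, E, F, G, H, J, L, M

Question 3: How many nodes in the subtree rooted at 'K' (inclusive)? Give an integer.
Subtree rooted at K contains: E, H, K
Count = 3

Answer: 3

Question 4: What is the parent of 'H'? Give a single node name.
Answer: K

Derivation:
Scan adjacency: H appears as child of K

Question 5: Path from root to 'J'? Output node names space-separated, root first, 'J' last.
Walk down from root: A -> C -> J

Answer: A C J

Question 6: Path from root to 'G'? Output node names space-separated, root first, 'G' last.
Answer: A G

Derivation:
Walk down from root: A -> G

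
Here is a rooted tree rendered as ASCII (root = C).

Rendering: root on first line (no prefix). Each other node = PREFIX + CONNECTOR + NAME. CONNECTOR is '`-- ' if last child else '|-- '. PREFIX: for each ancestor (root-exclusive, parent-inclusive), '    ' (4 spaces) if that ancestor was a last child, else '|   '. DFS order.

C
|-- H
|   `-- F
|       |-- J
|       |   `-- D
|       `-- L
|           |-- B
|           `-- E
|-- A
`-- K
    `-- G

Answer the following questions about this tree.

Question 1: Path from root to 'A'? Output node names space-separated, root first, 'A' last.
Walk down from root: C -> A

Answer: C A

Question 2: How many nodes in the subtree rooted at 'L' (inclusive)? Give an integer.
Answer: 3

Derivation:
Subtree rooted at L contains: B, E, L
Count = 3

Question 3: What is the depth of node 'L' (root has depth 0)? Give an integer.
Path from root to L: C -> H -> F -> L
Depth = number of edges = 3

Answer: 3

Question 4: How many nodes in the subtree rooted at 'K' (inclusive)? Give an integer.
Subtree rooted at K contains: G, K
Count = 2

Answer: 2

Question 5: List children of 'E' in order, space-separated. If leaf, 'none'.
Node E's children (from adjacency): (leaf)

Answer: none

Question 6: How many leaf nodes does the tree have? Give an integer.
Answer: 5

Derivation:
Leaves (nodes with no children): A, B, D, E, G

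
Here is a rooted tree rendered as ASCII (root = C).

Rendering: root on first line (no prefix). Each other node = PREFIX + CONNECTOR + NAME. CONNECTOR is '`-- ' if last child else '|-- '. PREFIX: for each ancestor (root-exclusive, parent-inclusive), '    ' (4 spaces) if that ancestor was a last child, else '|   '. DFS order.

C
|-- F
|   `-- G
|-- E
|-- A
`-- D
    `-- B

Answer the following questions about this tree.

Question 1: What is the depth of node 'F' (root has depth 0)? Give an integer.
Answer: 1

Derivation:
Path from root to F: C -> F
Depth = number of edges = 1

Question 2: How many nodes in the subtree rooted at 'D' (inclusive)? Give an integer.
Answer: 2

Derivation:
Subtree rooted at D contains: B, D
Count = 2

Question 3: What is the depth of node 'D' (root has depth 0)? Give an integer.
Path from root to D: C -> D
Depth = number of edges = 1

Answer: 1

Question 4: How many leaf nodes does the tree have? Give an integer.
Leaves (nodes with no children): A, B, E, G

Answer: 4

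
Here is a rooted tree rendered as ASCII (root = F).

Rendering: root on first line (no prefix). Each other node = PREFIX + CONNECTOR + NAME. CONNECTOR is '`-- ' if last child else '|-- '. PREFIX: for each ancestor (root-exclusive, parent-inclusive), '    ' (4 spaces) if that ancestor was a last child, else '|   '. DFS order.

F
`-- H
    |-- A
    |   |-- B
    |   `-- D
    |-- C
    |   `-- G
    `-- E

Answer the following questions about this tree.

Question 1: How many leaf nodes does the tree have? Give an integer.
Leaves (nodes with no children): B, D, E, G

Answer: 4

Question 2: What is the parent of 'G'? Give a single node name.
Scan adjacency: G appears as child of C

Answer: C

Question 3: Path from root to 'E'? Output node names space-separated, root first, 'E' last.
Walk down from root: F -> H -> E

Answer: F H E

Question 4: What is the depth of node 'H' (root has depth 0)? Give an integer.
Answer: 1

Derivation:
Path from root to H: F -> H
Depth = number of edges = 1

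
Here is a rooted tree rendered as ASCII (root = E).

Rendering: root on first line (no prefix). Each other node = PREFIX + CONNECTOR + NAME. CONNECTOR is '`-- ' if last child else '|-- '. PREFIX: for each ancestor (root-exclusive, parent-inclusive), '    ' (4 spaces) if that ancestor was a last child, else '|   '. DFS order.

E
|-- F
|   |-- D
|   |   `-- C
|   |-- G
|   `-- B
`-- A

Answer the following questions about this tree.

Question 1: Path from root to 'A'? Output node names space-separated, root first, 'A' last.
Walk down from root: E -> A

Answer: E A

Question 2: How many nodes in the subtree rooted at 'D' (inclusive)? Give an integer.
Answer: 2

Derivation:
Subtree rooted at D contains: C, D
Count = 2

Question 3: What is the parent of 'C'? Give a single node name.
Scan adjacency: C appears as child of D

Answer: D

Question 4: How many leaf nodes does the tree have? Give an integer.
Answer: 4

Derivation:
Leaves (nodes with no children): A, B, C, G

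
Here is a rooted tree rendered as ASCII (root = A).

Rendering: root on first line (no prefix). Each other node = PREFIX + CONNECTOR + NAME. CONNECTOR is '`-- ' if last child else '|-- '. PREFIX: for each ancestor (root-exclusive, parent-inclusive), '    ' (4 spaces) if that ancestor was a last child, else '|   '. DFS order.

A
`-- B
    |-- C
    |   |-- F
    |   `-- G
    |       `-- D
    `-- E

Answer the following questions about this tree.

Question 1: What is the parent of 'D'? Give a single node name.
Answer: G

Derivation:
Scan adjacency: D appears as child of G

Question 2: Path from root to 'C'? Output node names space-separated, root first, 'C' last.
Walk down from root: A -> B -> C

Answer: A B C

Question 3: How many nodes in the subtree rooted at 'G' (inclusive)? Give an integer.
Answer: 2

Derivation:
Subtree rooted at G contains: D, G
Count = 2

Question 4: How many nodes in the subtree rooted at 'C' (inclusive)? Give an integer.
Subtree rooted at C contains: C, D, F, G
Count = 4

Answer: 4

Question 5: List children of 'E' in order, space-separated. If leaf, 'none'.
Answer: none

Derivation:
Node E's children (from adjacency): (leaf)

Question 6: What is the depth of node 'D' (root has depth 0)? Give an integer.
Answer: 4

Derivation:
Path from root to D: A -> B -> C -> G -> D
Depth = number of edges = 4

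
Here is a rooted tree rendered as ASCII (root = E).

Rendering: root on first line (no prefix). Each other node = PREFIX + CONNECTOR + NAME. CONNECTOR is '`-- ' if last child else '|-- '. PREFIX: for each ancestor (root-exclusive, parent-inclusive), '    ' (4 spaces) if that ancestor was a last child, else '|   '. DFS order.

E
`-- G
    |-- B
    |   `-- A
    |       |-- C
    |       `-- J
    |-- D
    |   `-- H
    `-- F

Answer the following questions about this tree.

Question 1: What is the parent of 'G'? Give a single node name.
Scan adjacency: G appears as child of E

Answer: E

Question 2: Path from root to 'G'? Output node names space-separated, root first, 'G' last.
Answer: E G

Derivation:
Walk down from root: E -> G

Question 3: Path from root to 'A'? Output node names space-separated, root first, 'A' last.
Walk down from root: E -> G -> B -> A

Answer: E G B A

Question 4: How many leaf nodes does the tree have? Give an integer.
Answer: 4

Derivation:
Leaves (nodes with no children): C, F, H, J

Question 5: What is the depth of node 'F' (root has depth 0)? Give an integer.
Path from root to F: E -> G -> F
Depth = number of edges = 2

Answer: 2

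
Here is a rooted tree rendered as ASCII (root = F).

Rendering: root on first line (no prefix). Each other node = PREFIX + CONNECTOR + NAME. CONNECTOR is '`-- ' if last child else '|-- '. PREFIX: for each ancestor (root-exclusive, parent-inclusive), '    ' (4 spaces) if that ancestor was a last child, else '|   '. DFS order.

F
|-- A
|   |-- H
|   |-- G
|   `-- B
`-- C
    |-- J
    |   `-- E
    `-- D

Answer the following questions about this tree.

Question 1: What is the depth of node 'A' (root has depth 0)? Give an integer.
Path from root to A: F -> A
Depth = number of edges = 1

Answer: 1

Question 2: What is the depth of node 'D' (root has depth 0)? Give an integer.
Path from root to D: F -> C -> D
Depth = number of edges = 2

Answer: 2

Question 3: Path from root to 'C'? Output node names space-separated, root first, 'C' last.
Answer: F C

Derivation:
Walk down from root: F -> C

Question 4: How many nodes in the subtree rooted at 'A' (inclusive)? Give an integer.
Subtree rooted at A contains: A, B, G, H
Count = 4

Answer: 4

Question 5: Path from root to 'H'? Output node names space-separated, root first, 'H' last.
Answer: F A H

Derivation:
Walk down from root: F -> A -> H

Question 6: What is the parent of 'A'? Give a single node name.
Answer: F

Derivation:
Scan adjacency: A appears as child of F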